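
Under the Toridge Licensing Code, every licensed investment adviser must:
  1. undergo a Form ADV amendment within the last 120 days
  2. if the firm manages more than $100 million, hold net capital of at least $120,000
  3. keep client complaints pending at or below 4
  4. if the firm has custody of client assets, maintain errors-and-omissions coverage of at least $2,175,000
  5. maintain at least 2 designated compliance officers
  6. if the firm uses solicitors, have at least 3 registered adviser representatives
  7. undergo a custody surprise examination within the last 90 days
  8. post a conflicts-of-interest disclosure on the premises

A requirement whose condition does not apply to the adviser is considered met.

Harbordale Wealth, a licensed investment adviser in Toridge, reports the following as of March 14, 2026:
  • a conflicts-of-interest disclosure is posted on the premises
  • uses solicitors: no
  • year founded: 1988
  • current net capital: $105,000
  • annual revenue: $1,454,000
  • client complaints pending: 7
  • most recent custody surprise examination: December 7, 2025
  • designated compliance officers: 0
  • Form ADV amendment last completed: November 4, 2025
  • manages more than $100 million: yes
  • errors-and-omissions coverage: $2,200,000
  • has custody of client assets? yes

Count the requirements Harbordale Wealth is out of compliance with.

1. Form ADV amendment 130 days ago vs limit 120 → not met
2. condition 'manages more than $100 million' holds; net capital $105,000 < $120,000 → not met
3. client complaints pending 7 > 4 → not met
4. condition 'has custody of client assets' holds; errors-and-omissions coverage $2,200,000 ≥ $2,175,000 → met
5. designated compliance officers 0 < 2 → not met
6. condition 'uses solicitors' does not hold → requirement n/a → met
7. custody surprise examination 97 days ago vs limit 90 → not met
8. conflicts-of-interest disclosure present → met
Not met: 5 of 8

5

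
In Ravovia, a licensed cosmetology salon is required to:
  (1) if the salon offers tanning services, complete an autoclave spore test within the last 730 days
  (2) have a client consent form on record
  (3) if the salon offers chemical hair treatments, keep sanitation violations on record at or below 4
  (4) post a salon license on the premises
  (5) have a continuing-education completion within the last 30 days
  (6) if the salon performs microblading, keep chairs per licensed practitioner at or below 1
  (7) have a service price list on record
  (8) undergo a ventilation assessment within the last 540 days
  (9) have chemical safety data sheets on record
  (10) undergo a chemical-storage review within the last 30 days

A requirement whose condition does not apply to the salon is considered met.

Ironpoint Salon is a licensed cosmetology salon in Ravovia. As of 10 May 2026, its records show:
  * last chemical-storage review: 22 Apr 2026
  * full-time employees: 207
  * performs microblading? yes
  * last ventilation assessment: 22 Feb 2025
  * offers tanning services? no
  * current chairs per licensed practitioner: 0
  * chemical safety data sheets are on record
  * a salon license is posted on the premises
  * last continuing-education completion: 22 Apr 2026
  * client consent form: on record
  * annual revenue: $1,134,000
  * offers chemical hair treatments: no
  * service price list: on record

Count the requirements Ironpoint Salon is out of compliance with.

0

1. condition 'offers tanning services' does not hold → requirement n/a → met
2. client consent form present → met
3. condition 'offers chemical hair treatments' does not hold → requirement n/a → met
4. salon license present → met
5. continuing-education completion 18 days ago vs limit 30 → met
6. condition 'performs microblading' holds; chairs per licensed practitioner 0 ≤ 1 → met
7. service price list present → met
8. ventilation assessment 442 days ago vs limit 540 → met
9. chemical safety data sheets present → met
10. chemical-storage review 18 days ago vs limit 30 → met
Not met: 0 of 10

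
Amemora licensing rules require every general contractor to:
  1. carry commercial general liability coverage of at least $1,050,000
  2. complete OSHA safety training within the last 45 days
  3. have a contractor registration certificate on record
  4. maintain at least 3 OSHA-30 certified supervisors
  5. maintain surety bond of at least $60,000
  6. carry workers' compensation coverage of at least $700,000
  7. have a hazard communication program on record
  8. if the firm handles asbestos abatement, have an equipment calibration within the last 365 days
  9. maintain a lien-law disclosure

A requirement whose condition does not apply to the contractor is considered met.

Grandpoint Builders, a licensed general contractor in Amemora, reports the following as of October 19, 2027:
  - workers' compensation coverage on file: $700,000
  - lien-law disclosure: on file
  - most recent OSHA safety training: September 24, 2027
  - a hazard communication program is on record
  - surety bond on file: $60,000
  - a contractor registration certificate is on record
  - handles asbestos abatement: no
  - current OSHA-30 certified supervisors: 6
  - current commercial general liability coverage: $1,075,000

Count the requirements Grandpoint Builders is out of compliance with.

1. commercial general liability coverage $1,075,000 ≥ $1,050,000 → met
2. OSHA safety training 25 days ago vs limit 45 → met
3. contractor registration certificate present → met
4. OSHA-30 certified supervisors 6 ≥ 3 → met
5. surety bond $60,000 ≥ $60,000 → met
6. workers' compensation coverage $700,000 ≥ $700,000 → met
7. hazard communication program present → met
8. condition 'handles asbestos abatement' does not hold → requirement n/a → met
9. lien-law disclosure present → met
Not met: 0 of 9

0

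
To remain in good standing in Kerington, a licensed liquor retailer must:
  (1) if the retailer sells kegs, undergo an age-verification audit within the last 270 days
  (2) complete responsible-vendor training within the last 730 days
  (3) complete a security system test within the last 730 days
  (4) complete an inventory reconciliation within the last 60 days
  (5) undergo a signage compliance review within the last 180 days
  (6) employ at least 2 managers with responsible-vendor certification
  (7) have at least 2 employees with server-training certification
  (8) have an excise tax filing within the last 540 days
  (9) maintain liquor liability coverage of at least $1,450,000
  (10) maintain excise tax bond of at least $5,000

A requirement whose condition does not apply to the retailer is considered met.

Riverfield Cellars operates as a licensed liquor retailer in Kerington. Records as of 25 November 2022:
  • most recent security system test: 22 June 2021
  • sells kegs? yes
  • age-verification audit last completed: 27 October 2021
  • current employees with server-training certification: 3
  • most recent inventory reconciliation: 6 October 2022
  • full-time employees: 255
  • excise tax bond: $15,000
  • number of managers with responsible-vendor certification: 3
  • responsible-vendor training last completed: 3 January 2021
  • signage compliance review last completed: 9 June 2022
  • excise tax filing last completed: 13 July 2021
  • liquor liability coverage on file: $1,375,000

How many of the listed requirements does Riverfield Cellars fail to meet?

2

1. condition 'sells kegs' holds; age-verification audit 394 days ago vs limit 270 → not met
2. responsible-vendor training 691 days ago vs limit 730 → met
3. security system test 521 days ago vs limit 730 → met
4. inventory reconciliation 50 days ago vs limit 60 → met
5. signage compliance review 169 days ago vs limit 180 → met
6. managers with responsible-vendor certification 3 ≥ 2 → met
7. employees with server-training certification 3 ≥ 2 → met
8. excise tax filing 500 days ago vs limit 540 → met
9. liquor liability coverage $1,375,000 < $1,450,000 → not met
10. excise tax bond $15,000 ≥ $5,000 → met
Not met: 2 of 10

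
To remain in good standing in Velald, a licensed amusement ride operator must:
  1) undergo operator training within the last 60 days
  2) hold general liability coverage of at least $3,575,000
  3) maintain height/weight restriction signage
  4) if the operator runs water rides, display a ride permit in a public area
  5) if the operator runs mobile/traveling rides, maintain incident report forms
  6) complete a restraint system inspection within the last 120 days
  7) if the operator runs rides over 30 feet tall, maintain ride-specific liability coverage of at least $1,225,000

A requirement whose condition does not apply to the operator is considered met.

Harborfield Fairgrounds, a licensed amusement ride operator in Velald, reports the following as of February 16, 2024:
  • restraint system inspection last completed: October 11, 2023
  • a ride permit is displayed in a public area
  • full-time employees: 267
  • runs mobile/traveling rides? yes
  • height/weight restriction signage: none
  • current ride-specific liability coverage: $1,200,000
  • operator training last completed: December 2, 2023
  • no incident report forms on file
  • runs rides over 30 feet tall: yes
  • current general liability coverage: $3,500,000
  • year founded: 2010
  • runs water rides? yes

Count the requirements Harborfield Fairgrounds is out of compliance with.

6

1. operator training 76 days ago vs limit 60 → not met
2. general liability coverage $3,500,000 < $3,575,000 → not met
3. height/weight restriction signage absent → not met
4. condition 'runs water rides' holds; ride permit present → met
5. condition 'runs mobile/traveling rides' holds; incident report forms absent → not met
6. restraint system inspection 128 days ago vs limit 120 → not met
7. condition 'runs rides over 30 feet tall' holds; ride-specific liability coverage $1,200,000 < $1,225,000 → not met
Not met: 6 of 7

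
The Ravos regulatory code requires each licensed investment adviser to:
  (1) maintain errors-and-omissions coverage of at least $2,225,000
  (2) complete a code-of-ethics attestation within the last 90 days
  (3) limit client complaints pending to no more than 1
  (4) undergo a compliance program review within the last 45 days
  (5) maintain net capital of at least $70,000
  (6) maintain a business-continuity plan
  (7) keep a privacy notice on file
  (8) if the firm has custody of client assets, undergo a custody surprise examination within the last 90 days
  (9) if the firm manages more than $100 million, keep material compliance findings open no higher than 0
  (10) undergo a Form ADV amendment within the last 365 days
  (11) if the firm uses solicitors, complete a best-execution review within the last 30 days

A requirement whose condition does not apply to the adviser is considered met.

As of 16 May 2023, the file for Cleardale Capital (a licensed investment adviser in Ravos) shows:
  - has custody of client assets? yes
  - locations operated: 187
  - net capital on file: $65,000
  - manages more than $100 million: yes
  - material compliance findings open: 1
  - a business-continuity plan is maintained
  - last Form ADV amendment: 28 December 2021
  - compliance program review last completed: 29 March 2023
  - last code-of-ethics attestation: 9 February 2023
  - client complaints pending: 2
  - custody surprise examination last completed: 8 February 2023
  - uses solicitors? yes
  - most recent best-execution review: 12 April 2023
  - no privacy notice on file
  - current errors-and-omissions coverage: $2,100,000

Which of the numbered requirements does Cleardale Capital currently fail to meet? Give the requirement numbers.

1, 2, 3, 4, 5, 7, 8, 9, 10, 11

1. errors-and-omissions coverage $2,100,000 < $2,225,000 → not met
2. code-of-ethics attestation 96 days ago vs limit 90 → not met
3. client complaints pending 2 > 1 → not met
4. compliance program review 48 days ago vs limit 45 → not met
5. net capital $65,000 < $70,000 → not met
6. business-continuity plan present → met
7. privacy notice absent → not met
8. condition 'has custody of client assets' holds; custody surprise examination 97 days ago vs limit 90 → not met
9. condition 'manages more than $100 million' holds; material compliance findings open 1 > 0 → not met
10. Form ADV amendment 504 days ago vs limit 365 → not met
11. condition 'uses solicitors' holds; best-execution review 34 days ago vs limit 30 → not met
Not met: 1, 2, 3, 4, 5, 7, 8, 9, 10, 11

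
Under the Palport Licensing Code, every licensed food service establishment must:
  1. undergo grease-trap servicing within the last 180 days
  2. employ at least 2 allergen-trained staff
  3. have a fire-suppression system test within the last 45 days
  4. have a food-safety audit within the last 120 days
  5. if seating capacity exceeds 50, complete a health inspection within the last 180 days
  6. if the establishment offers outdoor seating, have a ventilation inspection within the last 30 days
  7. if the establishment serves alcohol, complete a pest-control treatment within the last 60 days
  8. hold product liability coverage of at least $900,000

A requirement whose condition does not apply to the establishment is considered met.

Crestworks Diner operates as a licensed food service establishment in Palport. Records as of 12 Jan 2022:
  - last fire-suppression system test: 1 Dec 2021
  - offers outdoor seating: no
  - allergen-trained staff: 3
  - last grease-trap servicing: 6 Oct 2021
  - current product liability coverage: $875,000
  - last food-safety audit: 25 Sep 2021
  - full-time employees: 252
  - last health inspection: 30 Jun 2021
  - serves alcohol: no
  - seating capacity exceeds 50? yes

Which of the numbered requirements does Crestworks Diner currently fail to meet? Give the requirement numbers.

1. grease-trap servicing 98 days ago vs limit 180 → met
2. allergen-trained staff 3 ≥ 2 → met
3. fire-suppression system test 42 days ago vs limit 45 → met
4. food-safety audit 109 days ago vs limit 120 → met
5. condition 'seating capacity exceeds 50' holds; health inspection 196 days ago vs limit 180 → not met
6. condition 'offers outdoor seating' does not hold → requirement n/a → met
7. condition 'serves alcohol' does not hold → requirement n/a → met
8. product liability coverage $875,000 < $900,000 → not met
Not met: 5, 8

5, 8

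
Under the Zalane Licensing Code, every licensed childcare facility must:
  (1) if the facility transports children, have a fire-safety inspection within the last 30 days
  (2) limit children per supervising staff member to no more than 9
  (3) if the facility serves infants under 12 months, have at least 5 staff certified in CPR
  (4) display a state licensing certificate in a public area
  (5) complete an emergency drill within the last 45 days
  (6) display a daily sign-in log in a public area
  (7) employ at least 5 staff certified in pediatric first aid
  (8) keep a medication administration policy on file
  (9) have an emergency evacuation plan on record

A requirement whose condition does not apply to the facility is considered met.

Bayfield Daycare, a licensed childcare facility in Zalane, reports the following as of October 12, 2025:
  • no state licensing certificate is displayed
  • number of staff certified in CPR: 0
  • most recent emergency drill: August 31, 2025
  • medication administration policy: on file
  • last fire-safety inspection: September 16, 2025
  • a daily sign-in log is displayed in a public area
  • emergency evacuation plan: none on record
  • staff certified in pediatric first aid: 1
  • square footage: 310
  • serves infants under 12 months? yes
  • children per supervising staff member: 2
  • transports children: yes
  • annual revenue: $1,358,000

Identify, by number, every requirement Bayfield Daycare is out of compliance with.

1. condition 'transports children' holds; fire-safety inspection 26 days ago vs limit 30 → met
2. children per supervising staff member 2 ≤ 9 → met
3. condition 'serves infants under 12 months' holds; staff certified in CPR 0 < 5 → not met
4. state licensing certificate absent → not met
5. emergency drill 42 days ago vs limit 45 → met
6. daily sign-in log present → met
7. staff certified in pediatric first aid 1 < 5 → not met
8. medication administration policy present → met
9. emergency evacuation plan absent → not met
Not met: 3, 4, 7, 9

3, 4, 7, 9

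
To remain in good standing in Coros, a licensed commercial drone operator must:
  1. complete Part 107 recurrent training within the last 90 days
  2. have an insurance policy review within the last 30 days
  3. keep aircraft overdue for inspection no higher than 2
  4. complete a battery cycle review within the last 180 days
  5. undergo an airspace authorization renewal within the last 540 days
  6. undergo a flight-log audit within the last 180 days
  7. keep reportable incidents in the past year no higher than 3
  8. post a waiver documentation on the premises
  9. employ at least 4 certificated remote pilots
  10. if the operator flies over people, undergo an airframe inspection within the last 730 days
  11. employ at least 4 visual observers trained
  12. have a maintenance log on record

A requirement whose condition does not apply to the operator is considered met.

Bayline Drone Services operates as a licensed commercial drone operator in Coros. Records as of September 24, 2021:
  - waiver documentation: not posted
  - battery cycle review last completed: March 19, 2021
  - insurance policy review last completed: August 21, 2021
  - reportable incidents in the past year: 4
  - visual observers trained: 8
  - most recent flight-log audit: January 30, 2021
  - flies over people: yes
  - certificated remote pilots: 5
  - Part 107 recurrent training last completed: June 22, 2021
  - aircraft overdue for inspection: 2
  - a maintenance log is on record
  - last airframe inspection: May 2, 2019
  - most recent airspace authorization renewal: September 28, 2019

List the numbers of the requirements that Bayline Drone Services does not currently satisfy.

1. Part 107 recurrent training 94 days ago vs limit 90 → not met
2. insurance policy review 34 days ago vs limit 30 → not met
3. aircraft overdue for inspection 2 ≤ 2 → met
4. battery cycle review 189 days ago vs limit 180 → not met
5. airspace authorization renewal 727 days ago vs limit 540 → not met
6. flight-log audit 237 days ago vs limit 180 → not met
7. reportable incidents in the past year 4 > 3 → not met
8. waiver documentation absent → not met
9. certificated remote pilots 5 ≥ 4 → met
10. condition 'flies over people' holds; airframe inspection 876 days ago vs limit 730 → not met
11. visual observers trained 8 ≥ 4 → met
12. maintenance log present → met
Not met: 1, 2, 4, 5, 6, 7, 8, 10

1, 2, 4, 5, 6, 7, 8, 10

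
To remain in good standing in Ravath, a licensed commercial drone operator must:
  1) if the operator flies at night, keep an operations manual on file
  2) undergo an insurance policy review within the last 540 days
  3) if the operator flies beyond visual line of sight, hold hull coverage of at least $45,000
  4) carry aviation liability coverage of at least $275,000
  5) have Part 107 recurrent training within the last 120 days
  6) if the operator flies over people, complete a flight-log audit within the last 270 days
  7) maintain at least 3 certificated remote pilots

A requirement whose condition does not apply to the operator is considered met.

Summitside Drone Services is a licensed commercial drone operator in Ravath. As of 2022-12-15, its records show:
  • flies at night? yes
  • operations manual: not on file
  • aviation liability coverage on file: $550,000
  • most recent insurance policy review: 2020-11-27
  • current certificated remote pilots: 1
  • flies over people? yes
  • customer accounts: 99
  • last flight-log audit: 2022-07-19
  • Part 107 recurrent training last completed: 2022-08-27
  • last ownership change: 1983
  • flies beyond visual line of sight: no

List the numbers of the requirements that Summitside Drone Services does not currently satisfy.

1. condition 'flies at night' holds; operations manual absent → not met
2. insurance policy review 748 days ago vs limit 540 → not met
3. condition 'flies beyond visual line of sight' does not hold → requirement n/a → met
4. aviation liability coverage $550,000 ≥ $275,000 → met
5. Part 107 recurrent training 110 days ago vs limit 120 → met
6. condition 'flies over people' holds; flight-log audit 149 days ago vs limit 270 → met
7. certificated remote pilots 1 < 3 → not met
Not met: 1, 2, 7

1, 2, 7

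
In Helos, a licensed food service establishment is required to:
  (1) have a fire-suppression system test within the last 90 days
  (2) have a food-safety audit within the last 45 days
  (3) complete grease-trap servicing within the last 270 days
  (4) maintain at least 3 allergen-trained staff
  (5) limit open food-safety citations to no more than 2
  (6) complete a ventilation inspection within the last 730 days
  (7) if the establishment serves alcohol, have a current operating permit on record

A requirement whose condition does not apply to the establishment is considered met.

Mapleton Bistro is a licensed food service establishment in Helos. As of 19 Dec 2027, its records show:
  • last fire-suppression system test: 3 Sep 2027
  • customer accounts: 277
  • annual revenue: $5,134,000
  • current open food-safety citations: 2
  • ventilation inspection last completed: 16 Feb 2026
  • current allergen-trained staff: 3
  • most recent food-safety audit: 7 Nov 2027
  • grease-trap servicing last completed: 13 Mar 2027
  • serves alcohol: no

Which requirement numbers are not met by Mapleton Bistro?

1. fire-suppression system test 107 days ago vs limit 90 → not met
2. food-safety audit 42 days ago vs limit 45 → met
3. grease-trap servicing 281 days ago vs limit 270 → not met
4. allergen-trained staff 3 ≥ 3 → met
5. open food-safety citations 2 ≤ 2 → met
6. ventilation inspection 671 days ago vs limit 730 → met
7. condition 'serves alcohol' does not hold → requirement n/a → met
Not met: 1, 3

1, 3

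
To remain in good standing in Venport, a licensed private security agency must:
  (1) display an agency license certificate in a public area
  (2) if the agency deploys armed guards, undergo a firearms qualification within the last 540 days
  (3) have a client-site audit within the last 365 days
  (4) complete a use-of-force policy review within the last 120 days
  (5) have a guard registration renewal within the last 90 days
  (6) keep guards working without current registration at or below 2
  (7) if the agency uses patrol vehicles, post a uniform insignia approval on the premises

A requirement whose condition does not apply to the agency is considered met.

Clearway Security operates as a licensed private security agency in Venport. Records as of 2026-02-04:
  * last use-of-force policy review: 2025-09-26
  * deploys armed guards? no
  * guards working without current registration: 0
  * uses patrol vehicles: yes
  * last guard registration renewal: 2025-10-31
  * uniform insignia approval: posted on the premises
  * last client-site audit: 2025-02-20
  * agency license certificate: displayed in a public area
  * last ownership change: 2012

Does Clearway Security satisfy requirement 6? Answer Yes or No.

6. guards working without current registration 0 ≤ 2 → met

Yes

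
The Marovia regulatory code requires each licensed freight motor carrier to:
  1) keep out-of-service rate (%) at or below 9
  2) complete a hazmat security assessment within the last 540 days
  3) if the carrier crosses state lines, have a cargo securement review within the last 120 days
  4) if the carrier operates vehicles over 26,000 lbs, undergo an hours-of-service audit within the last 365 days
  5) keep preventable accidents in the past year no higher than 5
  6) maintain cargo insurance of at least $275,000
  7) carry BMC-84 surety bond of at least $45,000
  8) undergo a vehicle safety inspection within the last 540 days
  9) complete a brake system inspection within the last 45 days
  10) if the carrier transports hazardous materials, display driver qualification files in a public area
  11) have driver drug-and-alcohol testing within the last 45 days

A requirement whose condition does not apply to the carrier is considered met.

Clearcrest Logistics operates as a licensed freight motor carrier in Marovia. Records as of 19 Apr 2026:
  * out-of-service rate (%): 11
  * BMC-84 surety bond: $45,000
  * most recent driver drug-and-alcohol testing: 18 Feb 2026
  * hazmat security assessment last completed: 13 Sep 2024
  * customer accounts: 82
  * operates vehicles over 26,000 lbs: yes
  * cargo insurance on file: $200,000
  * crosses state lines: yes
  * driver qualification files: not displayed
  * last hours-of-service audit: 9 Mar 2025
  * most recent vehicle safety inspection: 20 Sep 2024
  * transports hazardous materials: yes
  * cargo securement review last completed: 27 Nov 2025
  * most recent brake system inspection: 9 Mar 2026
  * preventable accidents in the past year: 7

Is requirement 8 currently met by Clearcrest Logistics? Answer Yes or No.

8. vehicle safety inspection 576 days ago vs limit 540 → not met

No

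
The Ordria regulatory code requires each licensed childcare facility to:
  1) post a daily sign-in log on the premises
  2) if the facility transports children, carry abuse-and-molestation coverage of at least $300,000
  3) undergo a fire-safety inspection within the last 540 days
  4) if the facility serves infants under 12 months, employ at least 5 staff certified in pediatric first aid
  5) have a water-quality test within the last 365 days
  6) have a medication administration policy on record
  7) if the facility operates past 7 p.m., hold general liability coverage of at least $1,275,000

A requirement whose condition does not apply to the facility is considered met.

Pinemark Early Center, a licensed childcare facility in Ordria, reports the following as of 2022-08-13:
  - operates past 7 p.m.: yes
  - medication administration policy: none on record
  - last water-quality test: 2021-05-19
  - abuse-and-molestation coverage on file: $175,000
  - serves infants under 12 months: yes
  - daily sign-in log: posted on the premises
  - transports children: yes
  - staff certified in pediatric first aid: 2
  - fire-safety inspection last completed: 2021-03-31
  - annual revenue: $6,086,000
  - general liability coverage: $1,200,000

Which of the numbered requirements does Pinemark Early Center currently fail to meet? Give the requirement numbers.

1. daily sign-in log present → met
2. condition 'transports children' holds; abuse-and-molestation coverage $175,000 < $300,000 → not met
3. fire-safety inspection 500 days ago vs limit 540 → met
4. condition 'serves infants under 12 months' holds; staff certified in pediatric first aid 2 < 5 → not met
5. water-quality test 451 days ago vs limit 365 → not met
6. medication administration policy absent → not met
7. condition 'operates past 7 p.m.' holds; general liability coverage $1,200,000 < $1,275,000 → not met
Not met: 2, 4, 5, 6, 7

2, 4, 5, 6, 7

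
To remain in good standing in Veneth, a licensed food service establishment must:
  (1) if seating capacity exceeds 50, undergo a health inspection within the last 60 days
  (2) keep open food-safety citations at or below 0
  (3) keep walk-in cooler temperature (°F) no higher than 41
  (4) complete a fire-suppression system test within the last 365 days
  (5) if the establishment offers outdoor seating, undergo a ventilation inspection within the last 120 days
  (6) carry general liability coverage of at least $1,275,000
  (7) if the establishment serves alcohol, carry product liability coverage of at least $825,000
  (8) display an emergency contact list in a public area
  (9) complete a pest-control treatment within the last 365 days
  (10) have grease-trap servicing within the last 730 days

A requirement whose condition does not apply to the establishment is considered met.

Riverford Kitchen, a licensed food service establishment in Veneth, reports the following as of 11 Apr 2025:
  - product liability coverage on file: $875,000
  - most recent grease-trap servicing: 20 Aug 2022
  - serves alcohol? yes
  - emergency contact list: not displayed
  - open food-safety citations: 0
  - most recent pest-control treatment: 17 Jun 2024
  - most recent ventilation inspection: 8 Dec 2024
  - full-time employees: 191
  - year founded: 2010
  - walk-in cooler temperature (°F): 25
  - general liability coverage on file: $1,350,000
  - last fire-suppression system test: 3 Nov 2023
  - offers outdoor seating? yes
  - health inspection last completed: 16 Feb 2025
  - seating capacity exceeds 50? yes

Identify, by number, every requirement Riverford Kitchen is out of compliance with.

4, 5, 8, 10

1. condition 'seating capacity exceeds 50' holds; health inspection 54 days ago vs limit 60 → met
2. open food-safety citations 0 ≤ 0 → met
3. walk-in cooler temperature (°F) 25 ≤ 41 → met
4. fire-suppression system test 525 days ago vs limit 365 → not met
5. condition 'offers outdoor seating' holds; ventilation inspection 124 days ago vs limit 120 → not met
6. general liability coverage $1,350,000 ≥ $1,275,000 → met
7. condition 'serves alcohol' holds; product liability coverage $875,000 ≥ $825,000 → met
8. emergency contact list absent → not met
9. pest-control treatment 298 days ago vs limit 365 → met
10. grease-trap servicing 965 days ago vs limit 730 → not met
Not met: 4, 5, 8, 10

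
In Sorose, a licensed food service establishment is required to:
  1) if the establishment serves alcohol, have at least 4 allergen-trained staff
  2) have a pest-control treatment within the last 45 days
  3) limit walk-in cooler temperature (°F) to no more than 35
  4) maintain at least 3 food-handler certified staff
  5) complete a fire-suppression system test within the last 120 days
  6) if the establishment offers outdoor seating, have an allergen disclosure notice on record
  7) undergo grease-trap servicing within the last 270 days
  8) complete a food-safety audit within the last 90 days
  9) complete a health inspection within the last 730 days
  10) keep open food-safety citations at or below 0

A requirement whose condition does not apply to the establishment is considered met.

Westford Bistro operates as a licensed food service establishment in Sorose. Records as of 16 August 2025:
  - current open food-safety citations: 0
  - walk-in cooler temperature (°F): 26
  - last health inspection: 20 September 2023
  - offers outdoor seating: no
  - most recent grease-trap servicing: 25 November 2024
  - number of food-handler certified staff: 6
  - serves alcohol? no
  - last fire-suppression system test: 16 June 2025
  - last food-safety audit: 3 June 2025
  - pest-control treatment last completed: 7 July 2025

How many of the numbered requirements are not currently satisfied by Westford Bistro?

0

1. condition 'serves alcohol' does not hold → requirement n/a → met
2. pest-control treatment 40 days ago vs limit 45 → met
3. walk-in cooler temperature (°F) 26 ≤ 35 → met
4. food-handler certified staff 6 ≥ 3 → met
5. fire-suppression system test 61 days ago vs limit 120 → met
6. condition 'offers outdoor seating' does not hold → requirement n/a → met
7. grease-trap servicing 264 days ago vs limit 270 → met
8. food-safety audit 74 days ago vs limit 90 → met
9. health inspection 696 days ago vs limit 730 → met
10. open food-safety citations 0 ≤ 0 → met
Not met: 0 of 10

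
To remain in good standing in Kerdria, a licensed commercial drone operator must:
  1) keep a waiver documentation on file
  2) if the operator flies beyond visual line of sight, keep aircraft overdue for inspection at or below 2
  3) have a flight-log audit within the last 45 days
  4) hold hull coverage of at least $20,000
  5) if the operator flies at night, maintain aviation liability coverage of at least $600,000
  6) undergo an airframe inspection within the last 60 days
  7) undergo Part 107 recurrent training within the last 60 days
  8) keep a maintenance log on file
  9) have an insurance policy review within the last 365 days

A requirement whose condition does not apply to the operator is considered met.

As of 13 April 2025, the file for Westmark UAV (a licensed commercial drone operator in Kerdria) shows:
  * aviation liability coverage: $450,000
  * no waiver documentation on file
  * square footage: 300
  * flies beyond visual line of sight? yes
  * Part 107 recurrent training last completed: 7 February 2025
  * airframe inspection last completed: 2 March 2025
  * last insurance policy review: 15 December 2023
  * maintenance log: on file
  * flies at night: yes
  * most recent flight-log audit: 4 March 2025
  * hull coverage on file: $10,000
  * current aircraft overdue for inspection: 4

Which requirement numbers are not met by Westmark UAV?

1, 2, 4, 5, 7, 9

1. waiver documentation absent → not met
2. condition 'flies beyond visual line of sight' holds; aircraft overdue for inspection 4 > 2 → not met
3. flight-log audit 40 days ago vs limit 45 → met
4. hull coverage $10,000 < $20,000 → not met
5. condition 'flies at night' holds; aviation liability coverage $450,000 < $600,000 → not met
6. airframe inspection 42 days ago vs limit 60 → met
7. Part 107 recurrent training 65 days ago vs limit 60 → not met
8. maintenance log present → met
9. insurance policy review 485 days ago vs limit 365 → not met
Not met: 1, 2, 4, 5, 7, 9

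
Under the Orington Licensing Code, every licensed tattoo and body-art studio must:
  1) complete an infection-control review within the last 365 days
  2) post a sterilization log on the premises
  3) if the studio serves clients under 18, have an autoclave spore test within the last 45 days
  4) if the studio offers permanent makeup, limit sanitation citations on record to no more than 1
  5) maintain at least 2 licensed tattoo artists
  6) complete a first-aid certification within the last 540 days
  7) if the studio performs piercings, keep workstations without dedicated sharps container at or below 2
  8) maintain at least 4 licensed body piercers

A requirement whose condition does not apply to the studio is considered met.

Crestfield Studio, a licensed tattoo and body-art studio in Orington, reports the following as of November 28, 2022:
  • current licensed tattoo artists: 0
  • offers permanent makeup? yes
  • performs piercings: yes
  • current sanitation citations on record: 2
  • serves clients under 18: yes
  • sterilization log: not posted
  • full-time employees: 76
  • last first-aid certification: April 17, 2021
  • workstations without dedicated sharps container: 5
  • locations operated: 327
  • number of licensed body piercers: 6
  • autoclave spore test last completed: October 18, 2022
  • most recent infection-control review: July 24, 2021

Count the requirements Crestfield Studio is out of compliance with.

6

1. infection-control review 492 days ago vs limit 365 → not met
2. sterilization log absent → not met
3. condition 'serves clients under 18' holds; autoclave spore test 41 days ago vs limit 45 → met
4. condition 'offers permanent makeup' holds; sanitation citations on record 2 > 1 → not met
5. licensed tattoo artists 0 < 2 → not met
6. first-aid certification 590 days ago vs limit 540 → not met
7. condition 'performs piercings' holds; workstations without dedicated sharps container 5 > 2 → not met
8. licensed body piercers 6 ≥ 4 → met
Not met: 6 of 8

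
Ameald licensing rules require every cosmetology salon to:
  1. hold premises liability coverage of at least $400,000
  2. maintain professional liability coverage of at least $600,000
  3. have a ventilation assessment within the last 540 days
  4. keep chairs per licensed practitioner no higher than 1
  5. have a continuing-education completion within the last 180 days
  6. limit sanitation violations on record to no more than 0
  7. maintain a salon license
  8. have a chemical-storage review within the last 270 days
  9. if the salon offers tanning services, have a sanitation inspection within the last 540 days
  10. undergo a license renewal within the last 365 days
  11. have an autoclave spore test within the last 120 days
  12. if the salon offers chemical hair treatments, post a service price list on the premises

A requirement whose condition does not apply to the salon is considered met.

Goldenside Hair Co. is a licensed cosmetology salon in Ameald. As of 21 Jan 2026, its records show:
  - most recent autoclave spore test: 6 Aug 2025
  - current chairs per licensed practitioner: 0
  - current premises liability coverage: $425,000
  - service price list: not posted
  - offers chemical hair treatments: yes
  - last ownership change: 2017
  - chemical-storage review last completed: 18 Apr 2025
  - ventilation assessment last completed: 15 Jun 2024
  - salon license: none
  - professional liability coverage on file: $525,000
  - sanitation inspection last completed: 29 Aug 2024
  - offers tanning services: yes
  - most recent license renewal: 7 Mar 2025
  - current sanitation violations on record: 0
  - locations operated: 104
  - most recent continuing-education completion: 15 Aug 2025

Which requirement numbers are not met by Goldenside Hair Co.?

2, 3, 7, 8, 11, 12

1. premises liability coverage $425,000 ≥ $400,000 → met
2. professional liability coverage $525,000 < $600,000 → not met
3. ventilation assessment 585 days ago vs limit 540 → not met
4. chairs per licensed practitioner 0 ≤ 1 → met
5. continuing-education completion 159 days ago vs limit 180 → met
6. sanitation violations on record 0 ≤ 0 → met
7. salon license absent → not met
8. chemical-storage review 278 days ago vs limit 270 → not met
9. condition 'offers tanning services' holds; sanitation inspection 510 days ago vs limit 540 → met
10. license renewal 320 days ago vs limit 365 → met
11. autoclave spore test 168 days ago vs limit 120 → not met
12. condition 'offers chemical hair treatments' holds; service price list absent → not met
Not met: 2, 3, 7, 8, 11, 12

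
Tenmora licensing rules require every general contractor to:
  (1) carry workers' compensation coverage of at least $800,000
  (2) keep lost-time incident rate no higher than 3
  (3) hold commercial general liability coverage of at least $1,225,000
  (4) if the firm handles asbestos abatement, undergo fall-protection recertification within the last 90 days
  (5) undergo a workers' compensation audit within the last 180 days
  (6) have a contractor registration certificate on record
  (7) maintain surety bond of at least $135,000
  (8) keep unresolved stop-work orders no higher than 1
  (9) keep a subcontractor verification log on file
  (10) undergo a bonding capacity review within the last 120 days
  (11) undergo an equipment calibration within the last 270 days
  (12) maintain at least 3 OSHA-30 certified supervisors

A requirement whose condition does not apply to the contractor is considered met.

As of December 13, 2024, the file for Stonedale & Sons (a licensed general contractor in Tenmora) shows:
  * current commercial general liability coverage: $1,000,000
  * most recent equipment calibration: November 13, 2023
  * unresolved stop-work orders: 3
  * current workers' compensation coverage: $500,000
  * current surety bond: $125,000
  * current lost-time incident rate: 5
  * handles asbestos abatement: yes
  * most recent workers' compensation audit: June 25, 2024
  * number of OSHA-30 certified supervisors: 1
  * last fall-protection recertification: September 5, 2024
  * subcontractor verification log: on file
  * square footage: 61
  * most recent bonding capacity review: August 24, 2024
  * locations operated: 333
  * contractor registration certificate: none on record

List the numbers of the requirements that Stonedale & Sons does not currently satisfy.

1, 2, 3, 4, 6, 7, 8, 11, 12

1. workers' compensation coverage $500,000 < $800,000 → not met
2. lost-time incident rate 5 > 3 → not met
3. commercial general liability coverage $1,000,000 < $1,225,000 → not met
4. condition 'handles asbestos abatement' holds; fall-protection recertification 99 days ago vs limit 90 → not met
5. workers' compensation audit 171 days ago vs limit 180 → met
6. contractor registration certificate absent → not met
7. surety bond $125,000 < $135,000 → not met
8. unresolved stop-work orders 3 > 1 → not met
9. subcontractor verification log present → met
10. bonding capacity review 111 days ago vs limit 120 → met
11. equipment calibration 396 days ago vs limit 270 → not met
12. OSHA-30 certified supervisors 1 < 3 → not met
Not met: 1, 2, 3, 4, 6, 7, 8, 11, 12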